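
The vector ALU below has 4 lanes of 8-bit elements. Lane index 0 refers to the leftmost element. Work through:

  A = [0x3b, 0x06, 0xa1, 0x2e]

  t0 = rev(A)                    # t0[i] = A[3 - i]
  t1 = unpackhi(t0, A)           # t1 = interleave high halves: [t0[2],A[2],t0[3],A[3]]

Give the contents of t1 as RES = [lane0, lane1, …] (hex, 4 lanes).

RES = [0x06, 0xa1, 0x3b, 0x2e]

→ t0 |2e|a1|06|3b|
→ t1 |06|a1|3b|2e|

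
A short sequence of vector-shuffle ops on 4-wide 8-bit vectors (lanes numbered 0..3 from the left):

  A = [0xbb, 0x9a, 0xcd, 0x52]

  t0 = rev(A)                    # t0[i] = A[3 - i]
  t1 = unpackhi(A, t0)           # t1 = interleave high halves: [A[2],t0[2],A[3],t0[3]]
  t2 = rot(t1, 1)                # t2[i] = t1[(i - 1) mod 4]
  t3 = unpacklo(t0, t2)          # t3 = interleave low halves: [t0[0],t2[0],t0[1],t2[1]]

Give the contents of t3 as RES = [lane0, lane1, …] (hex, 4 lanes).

RES = [ 0x52  0xbb  0xcd  0xcd ]

  t0: 52 cd 9a bb
  t1: cd 9a 52 bb
  t2: bb cd 9a 52
  t3: 52 bb cd cd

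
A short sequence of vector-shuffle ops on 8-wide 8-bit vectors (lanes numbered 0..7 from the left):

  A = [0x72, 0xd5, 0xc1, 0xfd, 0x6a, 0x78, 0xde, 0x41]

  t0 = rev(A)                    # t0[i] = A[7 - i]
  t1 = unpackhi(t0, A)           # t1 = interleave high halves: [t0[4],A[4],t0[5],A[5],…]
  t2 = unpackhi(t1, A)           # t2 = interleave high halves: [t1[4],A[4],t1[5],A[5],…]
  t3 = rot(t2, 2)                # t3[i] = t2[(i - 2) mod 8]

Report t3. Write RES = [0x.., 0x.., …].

RES = [ 0x41  0x41  0xd5  0x6a  0xde  0x78  0x72  0xde ]

t0 = [0x41, 0xde, 0x78, 0x6a, 0xfd, 0xc1, 0xd5, 0x72]
t1 = [0xfd, 0x6a, 0xc1, 0x78, 0xd5, 0xde, 0x72, 0x41]
t2 = [0xd5, 0x6a, 0xde, 0x78, 0x72, 0xde, 0x41, 0x41]
t3 = [0x41, 0x41, 0xd5, 0x6a, 0xde, 0x78, 0x72, 0xde]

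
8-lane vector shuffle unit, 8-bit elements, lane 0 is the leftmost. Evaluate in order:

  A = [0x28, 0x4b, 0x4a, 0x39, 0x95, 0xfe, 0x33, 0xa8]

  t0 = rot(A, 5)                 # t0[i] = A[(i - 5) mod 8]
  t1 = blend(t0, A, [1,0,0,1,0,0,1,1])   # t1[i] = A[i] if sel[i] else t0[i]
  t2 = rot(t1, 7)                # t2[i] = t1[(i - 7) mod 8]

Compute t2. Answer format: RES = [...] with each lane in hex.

t0 = [0x39, 0x95, 0xfe, 0x33, 0xa8, 0x28, 0x4b, 0x4a]
t1 = [0x28, 0x95, 0xfe, 0x39, 0xa8, 0x28, 0x33, 0xa8]
t2 = [0x95, 0xfe, 0x39, 0xa8, 0x28, 0x33, 0xa8, 0x28]

RES = [ 0x95  0xfe  0x39  0xa8  0x28  0x33  0xa8  0x28 ]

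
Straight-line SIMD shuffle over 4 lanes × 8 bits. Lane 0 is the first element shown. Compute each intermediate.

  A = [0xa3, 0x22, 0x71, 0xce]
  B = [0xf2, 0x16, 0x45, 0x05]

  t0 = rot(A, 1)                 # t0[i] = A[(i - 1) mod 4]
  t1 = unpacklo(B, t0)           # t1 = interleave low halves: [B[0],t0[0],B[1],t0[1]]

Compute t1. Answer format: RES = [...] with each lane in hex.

→ t0 |ce|a3|22|71|
→ t1 |f2|ce|16|a3|

RES = [0xf2, 0xce, 0x16, 0xa3]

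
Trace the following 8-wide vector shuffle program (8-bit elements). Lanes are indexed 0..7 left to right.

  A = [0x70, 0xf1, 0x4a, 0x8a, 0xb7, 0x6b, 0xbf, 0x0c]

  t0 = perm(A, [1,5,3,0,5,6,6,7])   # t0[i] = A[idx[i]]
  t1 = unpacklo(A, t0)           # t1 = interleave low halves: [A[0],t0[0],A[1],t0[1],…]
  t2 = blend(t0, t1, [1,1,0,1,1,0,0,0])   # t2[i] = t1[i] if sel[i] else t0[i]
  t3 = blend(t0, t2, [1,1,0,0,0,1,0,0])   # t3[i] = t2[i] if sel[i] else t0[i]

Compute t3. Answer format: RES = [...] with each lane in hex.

RES = [0x70, 0xf1, 0x8a, 0x70, 0x6b, 0xbf, 0xbf, 0x0c]

  t0: f1 6b 8a 70 6b bf bf 0c
  t1: 70 f1 f1 6b 4a 8a 8a 70
  t2: 70 f1 8a 6b 4a bf bf 0c
  t3: 70 f1 8a 70 6b bf bf 0c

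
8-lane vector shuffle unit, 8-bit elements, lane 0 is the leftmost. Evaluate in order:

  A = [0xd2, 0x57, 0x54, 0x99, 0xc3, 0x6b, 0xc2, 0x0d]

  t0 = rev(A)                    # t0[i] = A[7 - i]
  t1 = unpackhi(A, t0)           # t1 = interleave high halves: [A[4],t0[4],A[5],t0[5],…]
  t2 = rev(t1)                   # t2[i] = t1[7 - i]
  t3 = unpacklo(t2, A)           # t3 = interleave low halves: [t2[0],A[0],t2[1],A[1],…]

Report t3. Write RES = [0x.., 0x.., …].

RES = [ 0xd2  0xd2  0x0d  0x57  0x57  0x54  0xc2  0x99 ]

→ t0 |0d|c2|6b|c3|99|54|57|d2|
→ t1 |c3|99|6b|54|c2|57|0d|d2|
→ t2 |d2|0d|57|c2|54|6b|99|c3|
→ t3 |d2|d2|0d|57|57|54|c2|99|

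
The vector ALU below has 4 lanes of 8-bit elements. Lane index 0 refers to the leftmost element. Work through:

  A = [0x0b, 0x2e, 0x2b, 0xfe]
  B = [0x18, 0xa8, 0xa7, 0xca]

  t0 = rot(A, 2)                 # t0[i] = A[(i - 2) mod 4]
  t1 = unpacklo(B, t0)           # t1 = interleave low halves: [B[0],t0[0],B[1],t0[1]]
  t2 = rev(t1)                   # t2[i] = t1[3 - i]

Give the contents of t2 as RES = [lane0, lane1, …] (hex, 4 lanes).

t0 = [0x2b, 0xfe, 0x0b, 0x2e]
t1 = [0x18, 0x2b, 0xa8, 0xfe]
t2 = [0xfe, 0xa8, 0x2b, 0x18]

RES = [ 0xfe  0xa8  0x2b  0x18 ]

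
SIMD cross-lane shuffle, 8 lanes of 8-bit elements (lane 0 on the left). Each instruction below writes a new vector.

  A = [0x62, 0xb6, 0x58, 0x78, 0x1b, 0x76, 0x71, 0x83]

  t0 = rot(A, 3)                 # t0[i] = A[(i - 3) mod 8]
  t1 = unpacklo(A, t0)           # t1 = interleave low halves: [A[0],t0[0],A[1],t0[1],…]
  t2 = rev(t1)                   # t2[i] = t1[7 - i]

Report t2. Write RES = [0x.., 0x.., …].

RES = [0x62, 0x78, 0x83, 0x58, 0x71, 0xb6, 0x76, 0x62]

  t0: 76 71 83 62 b6 58 78 1b
  t1: 62 76 b6 71 58 83 78 62
  t2: 62 78 83 58 71 b6 76 62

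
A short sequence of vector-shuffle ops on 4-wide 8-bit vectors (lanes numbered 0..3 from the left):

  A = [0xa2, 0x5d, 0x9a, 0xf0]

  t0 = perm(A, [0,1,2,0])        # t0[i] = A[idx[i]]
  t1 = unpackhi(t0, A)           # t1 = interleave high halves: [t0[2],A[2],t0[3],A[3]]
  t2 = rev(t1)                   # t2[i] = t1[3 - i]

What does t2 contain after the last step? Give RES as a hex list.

t0 = [0xa2, 0x5d, 0x9a, 0xa2]
t1 = [0x9a, 0x9a, 0xa2, 0xf0]
t2 = [0xf0, 0xa2, 0x9a, 0x9a]

RES = [ 0xf0  0xa2  0x9a  0x9a ]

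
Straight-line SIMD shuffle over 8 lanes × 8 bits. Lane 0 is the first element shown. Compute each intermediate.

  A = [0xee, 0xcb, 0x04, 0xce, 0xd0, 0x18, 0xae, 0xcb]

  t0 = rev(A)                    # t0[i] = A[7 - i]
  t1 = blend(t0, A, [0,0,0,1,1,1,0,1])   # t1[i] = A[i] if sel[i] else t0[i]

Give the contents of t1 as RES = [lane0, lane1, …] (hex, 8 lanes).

RES = [0xcb, 0xae, 0x18, 0xce, 0xd0, 0x18, 0xcb, 0xcb]

  t0: cb ae 18 d0 ce 04 cb ee
  t1: cb ae 18 ce d0 18 cb cb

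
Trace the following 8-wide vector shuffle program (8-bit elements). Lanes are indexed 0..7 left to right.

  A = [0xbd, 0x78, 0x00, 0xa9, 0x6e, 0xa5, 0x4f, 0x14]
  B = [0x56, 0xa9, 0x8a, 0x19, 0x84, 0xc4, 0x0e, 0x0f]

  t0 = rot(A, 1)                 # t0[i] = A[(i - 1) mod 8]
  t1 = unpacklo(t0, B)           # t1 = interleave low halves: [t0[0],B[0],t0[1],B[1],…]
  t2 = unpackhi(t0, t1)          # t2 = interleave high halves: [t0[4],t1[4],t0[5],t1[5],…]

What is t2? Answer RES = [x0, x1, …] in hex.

RES = [0xa9, 0x78, 0x6e, 0x8a, 0xa5, 0x00, 0x4f, 0x19]

  t0: 14 bd 78 00 a9 6e a5 4f
  t1: 14 56 bd a9 78 8a 00 19
  t2: a9 78 6e 8a a5 00 4f 19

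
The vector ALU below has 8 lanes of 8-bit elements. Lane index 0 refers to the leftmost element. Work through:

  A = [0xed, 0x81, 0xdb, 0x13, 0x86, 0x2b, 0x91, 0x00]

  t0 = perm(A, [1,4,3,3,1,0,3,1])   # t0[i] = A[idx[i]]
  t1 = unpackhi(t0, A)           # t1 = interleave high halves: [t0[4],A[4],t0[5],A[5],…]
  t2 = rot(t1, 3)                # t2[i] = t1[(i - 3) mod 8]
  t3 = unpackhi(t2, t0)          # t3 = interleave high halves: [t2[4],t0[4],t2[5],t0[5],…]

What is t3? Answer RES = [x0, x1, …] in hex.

RES = [0x86, 0x81, 0xed, 0xed, 0x2b, 0x13, 0x13, 0x81]

→ t0 |81|86|13|13|81|ed|13|81|
→ t1 |81|86|ed|2b|13|91|81|00|
→ t2 |91|81|00|81|86|ed|2b|13|
→ t3 |86|81|ed|ed|2b|13|13|81|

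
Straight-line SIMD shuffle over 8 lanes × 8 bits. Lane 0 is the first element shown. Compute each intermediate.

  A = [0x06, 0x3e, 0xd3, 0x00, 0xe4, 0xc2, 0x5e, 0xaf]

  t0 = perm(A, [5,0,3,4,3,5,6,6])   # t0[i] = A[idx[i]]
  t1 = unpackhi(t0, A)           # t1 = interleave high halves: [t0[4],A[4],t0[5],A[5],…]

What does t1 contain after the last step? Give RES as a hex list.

RES = [ 0x00  0xe4  0xc2  0xc2  0x5e  0x5e  0x5e  0xaf ]

→ t0 |c2|06|00|e4|00|c2|5e|5e|
→ t1 |00|e4|c2|c2|5e|5e|5e|af|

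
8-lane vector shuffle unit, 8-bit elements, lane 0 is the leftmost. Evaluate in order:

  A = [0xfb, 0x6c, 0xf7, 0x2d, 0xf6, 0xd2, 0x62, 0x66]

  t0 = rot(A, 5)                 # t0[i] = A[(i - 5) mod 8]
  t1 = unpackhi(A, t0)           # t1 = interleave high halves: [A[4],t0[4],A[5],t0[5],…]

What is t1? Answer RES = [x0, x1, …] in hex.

RES = [ 0xf6  0x66  0xd2  0xfb  0x62  0x6c  0x66  0xf7 ]

  t0: 2d f6 d2 62 66 fb 6c f7
  t1: f6 66 d2 fb 62 6c 66 f7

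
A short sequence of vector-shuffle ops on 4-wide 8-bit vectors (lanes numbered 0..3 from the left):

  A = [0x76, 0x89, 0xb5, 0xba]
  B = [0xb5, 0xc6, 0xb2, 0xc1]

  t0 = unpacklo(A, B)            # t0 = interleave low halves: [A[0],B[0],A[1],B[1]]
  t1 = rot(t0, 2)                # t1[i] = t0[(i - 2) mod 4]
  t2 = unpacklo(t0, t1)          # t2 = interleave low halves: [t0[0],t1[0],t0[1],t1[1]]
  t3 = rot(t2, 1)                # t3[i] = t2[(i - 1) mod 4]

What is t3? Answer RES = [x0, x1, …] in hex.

RES = [0xc6, 0x76, 0x89, 0xb5]

t0 = [0x76, 0xb5, 0x89, 0xc6]
t1 = [0x89, 0xc6, 0x76, 0xb5]
t2 = [0x76, 0x89, 0xb5, 0xc6]
t3 = [0xc6, 0x76, 0x89, 0xb5]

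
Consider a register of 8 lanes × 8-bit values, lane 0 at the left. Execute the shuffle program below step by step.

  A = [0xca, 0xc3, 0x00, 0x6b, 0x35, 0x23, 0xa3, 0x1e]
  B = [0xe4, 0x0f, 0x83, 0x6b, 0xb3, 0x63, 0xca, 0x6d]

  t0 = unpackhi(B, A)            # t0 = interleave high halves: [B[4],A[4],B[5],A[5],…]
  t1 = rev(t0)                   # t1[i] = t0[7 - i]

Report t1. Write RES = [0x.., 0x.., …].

t0 = [0xb3, 0x35, 0x63, 0x23, 0xca, 0xa3, 0x6d, 0x1e]
t1 = [0x1e, 0x6d, 0xa3, 0xca, 0x23, 0x63, 0x35, 0xb3]

RES = [ 0x1e  0x6d  0xa3  0xca  0x23  0x63  0x35  0xb3 ]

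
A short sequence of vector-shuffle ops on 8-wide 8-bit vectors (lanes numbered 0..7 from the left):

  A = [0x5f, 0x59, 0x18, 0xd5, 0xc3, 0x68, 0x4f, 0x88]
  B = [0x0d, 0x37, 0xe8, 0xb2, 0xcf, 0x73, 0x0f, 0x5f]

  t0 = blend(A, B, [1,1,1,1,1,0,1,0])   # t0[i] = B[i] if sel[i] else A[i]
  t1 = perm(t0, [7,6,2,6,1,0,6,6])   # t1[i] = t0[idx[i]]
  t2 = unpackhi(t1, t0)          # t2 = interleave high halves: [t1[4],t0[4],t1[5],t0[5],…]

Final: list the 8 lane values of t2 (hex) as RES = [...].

RES = [ 0x37  0xcf  0x0d  0x68  0x0f  0x0f  0x0f  0x88 ]

t0 = [0x0d, 0x37, 0xe8, 0xb2, 0xcf, 0x68, 0x0f, 0x88]
t1 = [0x88, 0x0f, 0xe8, 0x0f, 0x37, 0x0d, 0x0f, 0x0f]
t2 = [0x37, 0xcf, 0x0d, 0x68, 0x0f, 0x0f, 0x0f, 0x88]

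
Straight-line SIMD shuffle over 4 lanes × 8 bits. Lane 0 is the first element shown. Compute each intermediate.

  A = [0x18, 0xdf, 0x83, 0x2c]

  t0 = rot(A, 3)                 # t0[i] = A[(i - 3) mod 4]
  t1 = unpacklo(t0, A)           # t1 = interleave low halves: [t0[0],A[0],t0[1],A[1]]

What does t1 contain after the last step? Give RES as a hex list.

RES = [0xdf, 0x18, 0x83, 0xdf]

t0 = [0xdf, 0x83, 0x2c, 0x18]
t1 = [0xdf, 0x18, 0x83, 0xdf]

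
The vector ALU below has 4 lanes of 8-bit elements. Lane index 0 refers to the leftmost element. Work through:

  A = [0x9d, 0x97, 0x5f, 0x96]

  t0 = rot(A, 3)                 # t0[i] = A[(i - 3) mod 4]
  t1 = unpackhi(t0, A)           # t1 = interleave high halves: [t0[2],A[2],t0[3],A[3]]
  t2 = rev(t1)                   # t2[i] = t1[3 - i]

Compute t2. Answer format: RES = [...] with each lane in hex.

t0 = [0x97, 0x5f, 0x96, 0x9d]
t1 = [0x96, 0x5f, 0x9d, 0x96]
t2 = [0x96, 0x9d, 0x5f, 0x96]

RES = [ 0x96  0x9d  0x5f  0x96 ]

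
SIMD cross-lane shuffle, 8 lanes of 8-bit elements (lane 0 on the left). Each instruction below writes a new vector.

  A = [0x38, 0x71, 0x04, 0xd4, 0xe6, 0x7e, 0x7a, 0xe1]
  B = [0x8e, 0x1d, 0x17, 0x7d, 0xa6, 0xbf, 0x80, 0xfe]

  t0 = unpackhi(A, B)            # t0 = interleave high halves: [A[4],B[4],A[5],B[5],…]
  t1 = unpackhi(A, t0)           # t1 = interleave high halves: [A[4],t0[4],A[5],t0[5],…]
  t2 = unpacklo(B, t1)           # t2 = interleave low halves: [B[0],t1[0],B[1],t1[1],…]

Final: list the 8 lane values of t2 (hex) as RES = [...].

RES = [ 0x8e  0xe6  0x1d  0x7a  0x17  0x7e  0x7d  0x80 ]

t0 = [0xe6, 0xa6, 0x7e, 0xbf, 0x7a, 0x80, 0xe1, 0xfe]
t1 = [0xe6, 0x7a, 0x7e, 0x80, 0x7a, 0xe1, 0xe1, 0xfe]
t2 = [0x8e, 0xe6, 0x1d, 0x7a, 0x17, 0x7e, 0x7d, 0x80]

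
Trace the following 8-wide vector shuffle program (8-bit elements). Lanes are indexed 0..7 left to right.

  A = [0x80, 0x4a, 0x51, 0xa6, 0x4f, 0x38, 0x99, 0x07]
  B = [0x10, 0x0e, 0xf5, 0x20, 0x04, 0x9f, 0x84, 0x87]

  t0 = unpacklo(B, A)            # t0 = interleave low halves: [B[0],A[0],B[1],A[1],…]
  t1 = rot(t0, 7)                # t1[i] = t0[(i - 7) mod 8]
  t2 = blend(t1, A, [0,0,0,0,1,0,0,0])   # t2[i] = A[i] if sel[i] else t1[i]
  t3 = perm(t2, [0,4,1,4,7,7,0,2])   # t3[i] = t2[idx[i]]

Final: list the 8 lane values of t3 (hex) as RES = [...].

→ t0 |10|80|0e|4a|f5|51|20|a6|
→ t1 |80|0e|4a|f5|51|20|a6|10|
→ t2 |80|0e|4a|f5|4f|20|a6|10|
→ t3 |80|4f|0e|4f|10|10|80|4a|

RES = [0x80, 0x4f, 0x0e, 0x4f, 0x10, 0x10, 0x80, 0x4a]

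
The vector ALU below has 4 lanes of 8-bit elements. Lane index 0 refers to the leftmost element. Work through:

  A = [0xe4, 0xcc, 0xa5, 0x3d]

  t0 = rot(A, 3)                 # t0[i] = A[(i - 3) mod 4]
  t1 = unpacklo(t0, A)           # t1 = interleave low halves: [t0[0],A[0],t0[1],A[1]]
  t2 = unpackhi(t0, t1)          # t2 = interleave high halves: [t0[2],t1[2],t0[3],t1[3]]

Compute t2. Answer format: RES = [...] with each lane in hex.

RES = [0x3d, 0xa5, 0xe4, 0xcc]

t0 = [0xcc, 0xa5, 0x3d, 0xe4]
t1 = [0xcc, 0xe4, 0xa5, 0xcc]
t2 = [0x3d, 0xa5, 0xe4, 0xcc]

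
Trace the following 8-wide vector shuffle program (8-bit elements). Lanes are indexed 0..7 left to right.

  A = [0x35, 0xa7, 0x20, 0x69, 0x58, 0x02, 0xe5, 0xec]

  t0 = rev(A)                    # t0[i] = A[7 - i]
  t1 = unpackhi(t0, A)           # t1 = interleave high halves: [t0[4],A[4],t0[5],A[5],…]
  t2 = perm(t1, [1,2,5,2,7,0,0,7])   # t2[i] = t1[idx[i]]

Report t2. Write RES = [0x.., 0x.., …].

  t0: ec e5 02 58 69 20 a7 35
  t1: 69 58 20 02 a7 e5 35 ec
  t2: 58 20 e5 20 ec 69 69 ec

RES = [ 0x58  0x20  0xe5  0x20  0xec  0x69  0x69  0xec ]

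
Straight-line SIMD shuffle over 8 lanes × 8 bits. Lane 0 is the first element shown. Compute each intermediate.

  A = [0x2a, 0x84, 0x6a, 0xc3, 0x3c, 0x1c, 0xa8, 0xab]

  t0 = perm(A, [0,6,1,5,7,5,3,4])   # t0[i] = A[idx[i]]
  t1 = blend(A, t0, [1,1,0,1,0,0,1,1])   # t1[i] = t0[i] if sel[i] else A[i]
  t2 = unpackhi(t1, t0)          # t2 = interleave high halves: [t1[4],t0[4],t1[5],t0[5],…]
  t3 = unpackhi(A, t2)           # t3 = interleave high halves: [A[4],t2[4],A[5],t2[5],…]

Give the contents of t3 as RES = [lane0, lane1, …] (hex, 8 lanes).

RES = [0x3c, 0xc3, 0x1c, 0xc3, 0xa8, 0x3c, 0xab, 0x3c]

→ t0 |2a|a8|84|1c|ab|1c|c3|3c|
→ t1 |2a|a8|6a|1c|3c|1c|c3|3c|
→ t2 |3c|ab|1c|1c|c3|c3|3c|3c|
→ t3 |3c|c3|1c|c3|a8|3c|ab|3c|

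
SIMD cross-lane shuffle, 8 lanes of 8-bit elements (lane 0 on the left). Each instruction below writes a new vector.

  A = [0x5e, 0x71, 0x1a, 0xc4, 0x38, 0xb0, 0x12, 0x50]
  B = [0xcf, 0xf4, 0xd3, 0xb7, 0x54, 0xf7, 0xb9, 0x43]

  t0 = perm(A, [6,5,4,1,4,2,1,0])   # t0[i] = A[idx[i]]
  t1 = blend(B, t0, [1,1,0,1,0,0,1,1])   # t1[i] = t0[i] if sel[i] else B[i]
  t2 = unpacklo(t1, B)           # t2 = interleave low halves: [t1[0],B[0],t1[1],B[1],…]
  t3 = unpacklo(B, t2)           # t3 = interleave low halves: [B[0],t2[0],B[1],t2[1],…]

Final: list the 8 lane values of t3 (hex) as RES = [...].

RES = [ 0xcf  0x12  0xf4  0xcf  0xd3  0xb0  0xb7  0xf4 ]

→ t0 |12|b0|38|71|38|1a|71|5e|
→ t1 |12|b0|d3|71|54|f7|71|5e|
→ t2 |12|cf|b0|f4|d3|d3|71|b7|
→ t3 |cf|12|f4|cf|d3|b0|b7|f4|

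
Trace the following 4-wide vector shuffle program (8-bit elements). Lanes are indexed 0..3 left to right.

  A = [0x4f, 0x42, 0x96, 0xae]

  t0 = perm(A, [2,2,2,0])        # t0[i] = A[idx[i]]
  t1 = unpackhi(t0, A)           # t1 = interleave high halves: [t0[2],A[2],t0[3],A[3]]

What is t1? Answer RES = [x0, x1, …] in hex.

t0 = [0x96, 0x96, 0x96, 0x4f]
t1 = [0x96, 0x96, 0x4f, 0xae]

RES = [ 0x96  0x96  0x4f  0xae ]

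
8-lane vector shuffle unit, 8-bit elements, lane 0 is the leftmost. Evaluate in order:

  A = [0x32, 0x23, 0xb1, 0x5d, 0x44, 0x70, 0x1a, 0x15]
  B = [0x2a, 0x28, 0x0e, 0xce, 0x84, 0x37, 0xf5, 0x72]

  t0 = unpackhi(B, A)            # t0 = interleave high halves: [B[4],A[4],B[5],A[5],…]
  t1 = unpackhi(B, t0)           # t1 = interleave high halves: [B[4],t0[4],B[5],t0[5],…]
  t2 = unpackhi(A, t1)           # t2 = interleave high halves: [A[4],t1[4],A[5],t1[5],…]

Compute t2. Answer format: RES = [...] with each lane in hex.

RES = [0x44, 0xf5, 0x70, 0x72, 0x1a, 0x72, 0x15, 0x15]

→ t0 |84|44|37|70|f5|1a|72|15|
→ t1 |84|f5|37|1a|f5|72|72|15|
→ t2 |44|f5|70|72|1a|72|15|15|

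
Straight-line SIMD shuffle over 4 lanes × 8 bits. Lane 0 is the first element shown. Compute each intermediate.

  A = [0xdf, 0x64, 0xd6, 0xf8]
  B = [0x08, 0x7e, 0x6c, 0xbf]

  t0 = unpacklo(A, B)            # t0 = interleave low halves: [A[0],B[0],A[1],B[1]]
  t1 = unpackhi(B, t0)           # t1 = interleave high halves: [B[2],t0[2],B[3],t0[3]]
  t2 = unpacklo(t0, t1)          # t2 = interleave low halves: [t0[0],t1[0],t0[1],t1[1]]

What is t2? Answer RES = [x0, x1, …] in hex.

RES = [ 0xdf  0x6c  0x08  0x64 ]

t0 = [0xdf, 0x08, 0x64, 0x7e]
t1 = [0x6c, 0x64, 0xbf, 0x7e]
t2 = [0xdf, 0x6c, 0x08, 0x64]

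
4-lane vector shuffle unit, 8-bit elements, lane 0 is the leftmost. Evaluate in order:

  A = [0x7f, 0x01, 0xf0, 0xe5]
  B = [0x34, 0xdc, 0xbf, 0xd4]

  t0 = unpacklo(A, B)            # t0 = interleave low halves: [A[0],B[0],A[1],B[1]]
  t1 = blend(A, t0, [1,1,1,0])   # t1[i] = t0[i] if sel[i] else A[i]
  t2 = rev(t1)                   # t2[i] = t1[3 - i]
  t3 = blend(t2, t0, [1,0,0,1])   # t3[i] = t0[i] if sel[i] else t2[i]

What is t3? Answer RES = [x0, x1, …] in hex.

RES = [ 0x7f  0x01  0x34  0xdc ]

  t0: 7f 34 01 dc
  t1: 7f 34 01 e5
  t2: e5 01 34 7f
  t3: 7f 01 34 dc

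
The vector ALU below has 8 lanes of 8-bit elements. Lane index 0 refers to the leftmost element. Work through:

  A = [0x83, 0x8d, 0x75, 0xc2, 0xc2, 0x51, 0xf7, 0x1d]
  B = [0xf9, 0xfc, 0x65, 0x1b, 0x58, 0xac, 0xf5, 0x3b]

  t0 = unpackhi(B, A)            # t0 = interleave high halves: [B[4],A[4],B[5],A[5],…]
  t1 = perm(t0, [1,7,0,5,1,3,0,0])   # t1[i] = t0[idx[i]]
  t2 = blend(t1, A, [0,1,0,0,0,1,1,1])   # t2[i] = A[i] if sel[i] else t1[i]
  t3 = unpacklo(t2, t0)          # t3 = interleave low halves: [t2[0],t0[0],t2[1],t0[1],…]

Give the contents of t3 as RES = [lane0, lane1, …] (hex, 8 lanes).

RES = [0xc2, 0x58, 0x8d, 0xc2, 0x58, 0xac, 0xf7, 0x51]

  t0: 58 c2 ac 51 f5 f7 3b 1d
  t1: c2 1d 58 f7 c2 51 58 58
  t2: c2 8d 58 f7 c2 51 f7 1d
  t3: c2 58 8d c2 58 ac f7 51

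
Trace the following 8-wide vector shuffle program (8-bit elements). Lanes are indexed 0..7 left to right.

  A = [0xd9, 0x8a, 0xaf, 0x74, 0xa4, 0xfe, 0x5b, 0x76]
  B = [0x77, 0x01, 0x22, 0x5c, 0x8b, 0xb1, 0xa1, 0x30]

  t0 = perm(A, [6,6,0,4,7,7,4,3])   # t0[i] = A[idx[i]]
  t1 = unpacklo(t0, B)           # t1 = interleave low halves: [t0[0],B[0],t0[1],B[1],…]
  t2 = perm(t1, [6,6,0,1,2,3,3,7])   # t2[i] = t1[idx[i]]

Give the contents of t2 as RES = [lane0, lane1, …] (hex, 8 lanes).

t0 = [0x5b, 0x5b, 0xd9, 0xa4, 0x76, 0x76, 0xa4, 0x74]
t1 = [0x5b, 0x77, 0x5b, 0x01, 0xd9, 0x22, 0xa4, 0x5c]
t2 = [0xa4, 0xa4, 0x5b, 0x77, 0x5b, 0x01, 0x01, 0x5c]

RES = [ 0xa4  0xa4  0x5b  0x77  0x5b  0x01  0x01  0x5c ]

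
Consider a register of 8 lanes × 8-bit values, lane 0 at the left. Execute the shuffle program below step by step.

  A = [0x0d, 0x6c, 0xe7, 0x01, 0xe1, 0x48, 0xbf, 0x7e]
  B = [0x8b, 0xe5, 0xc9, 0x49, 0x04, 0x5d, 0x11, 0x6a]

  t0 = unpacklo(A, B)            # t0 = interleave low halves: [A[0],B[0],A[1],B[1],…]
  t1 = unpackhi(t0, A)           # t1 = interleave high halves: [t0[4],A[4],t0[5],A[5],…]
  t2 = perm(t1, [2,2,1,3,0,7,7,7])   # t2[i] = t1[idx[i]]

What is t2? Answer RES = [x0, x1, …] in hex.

RES = [0xc9, 0xc9, 0xe1, 0x48, 0xe7, 0x7e, 0x7e, 0x7e]

  t0: 0d 8b 6c e5 e7 c9 01 49
  t1: e7 e1 c9 48 01 bf 49 7e
  t2: c9 c9 e1 48 e7 7e 7e 7e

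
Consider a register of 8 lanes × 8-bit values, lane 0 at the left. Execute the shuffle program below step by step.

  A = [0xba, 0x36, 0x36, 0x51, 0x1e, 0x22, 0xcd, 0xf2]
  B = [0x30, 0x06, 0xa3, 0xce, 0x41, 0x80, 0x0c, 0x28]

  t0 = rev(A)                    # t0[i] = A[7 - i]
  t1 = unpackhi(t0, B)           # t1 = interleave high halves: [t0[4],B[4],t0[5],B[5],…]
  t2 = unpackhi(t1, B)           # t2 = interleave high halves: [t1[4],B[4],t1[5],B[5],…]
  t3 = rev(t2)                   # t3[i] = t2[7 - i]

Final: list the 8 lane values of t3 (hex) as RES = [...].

RES = [0x28, 0x28, 0x0c, 0xba, 0x80, 0x0c, 0x41, 0x36]

→ t0 |f2|cd|22|1e|51|36|36|ba|
→ t1 |51|41|36|80|36|0c|ba|28|
→ t2 |36|41|0c|80|ba|0c|28|28|
→ t3 |28|28|0c|ba|80|0c|41|36|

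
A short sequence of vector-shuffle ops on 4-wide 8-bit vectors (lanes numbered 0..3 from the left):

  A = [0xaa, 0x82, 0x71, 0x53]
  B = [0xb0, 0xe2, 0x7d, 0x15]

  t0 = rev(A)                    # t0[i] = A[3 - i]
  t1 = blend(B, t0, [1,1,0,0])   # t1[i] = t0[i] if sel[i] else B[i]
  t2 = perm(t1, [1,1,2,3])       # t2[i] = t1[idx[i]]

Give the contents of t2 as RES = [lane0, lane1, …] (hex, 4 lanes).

  t0: 53 71 82 aa
  t1: 53 71 7d 15
  t2: 71 71 7d 15

RES = [0x71, 0x71, 0x7d, 0x15]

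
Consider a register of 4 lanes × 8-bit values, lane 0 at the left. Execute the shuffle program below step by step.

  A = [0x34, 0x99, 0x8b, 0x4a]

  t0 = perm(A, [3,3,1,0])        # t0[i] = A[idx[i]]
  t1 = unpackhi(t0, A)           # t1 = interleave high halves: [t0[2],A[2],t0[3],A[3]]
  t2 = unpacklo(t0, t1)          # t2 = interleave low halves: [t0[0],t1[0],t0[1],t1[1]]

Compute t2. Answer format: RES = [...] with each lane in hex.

→ t0 |4a|4a|99|34|
→ t1 |99|8b|34|4a|
→ t2 |4a|99|4a|8b|

RES = [0x4a, 0x99, 0x4a, 0x8b]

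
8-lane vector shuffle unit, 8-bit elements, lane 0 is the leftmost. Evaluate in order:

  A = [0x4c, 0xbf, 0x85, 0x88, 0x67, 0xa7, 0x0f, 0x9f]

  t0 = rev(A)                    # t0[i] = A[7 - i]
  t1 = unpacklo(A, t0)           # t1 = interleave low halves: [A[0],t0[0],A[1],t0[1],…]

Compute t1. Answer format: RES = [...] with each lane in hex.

RES = [0x4c, 0x9f, 0xbf, 0x0f, 0x85, 0xa7, 0x88, 0x67]

t0 = [0x9f, 0x0f, 0xa7, 0x67, 0x88, 0x85, 0xbf, 0x4c]
t1 = [0x4c, 0x9f, 0xbf, 0x0f, 0x85, 0xa7, 0x88, 0x67]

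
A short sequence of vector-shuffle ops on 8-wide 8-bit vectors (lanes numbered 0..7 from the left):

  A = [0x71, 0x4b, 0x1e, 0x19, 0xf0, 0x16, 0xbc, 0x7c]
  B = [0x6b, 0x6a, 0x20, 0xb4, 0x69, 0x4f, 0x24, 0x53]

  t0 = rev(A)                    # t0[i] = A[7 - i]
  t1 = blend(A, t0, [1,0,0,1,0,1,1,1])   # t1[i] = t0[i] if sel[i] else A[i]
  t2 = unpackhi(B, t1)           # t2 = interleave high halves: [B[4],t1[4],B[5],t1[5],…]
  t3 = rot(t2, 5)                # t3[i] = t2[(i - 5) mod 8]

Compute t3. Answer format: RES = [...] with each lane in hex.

  t0: 7c bc 16 f0 19 1e 4b 71
  t1: 7c 4b 1e f0 f0 1e 4b 71
  t2: 69 f0 4f 1e 24 4b 53 71
  t3: 1e 24 4b 53 71 69 f0 4f

RES = [ 0x1e  0x24  0x4b  0x53  0x71  0x69  0xf0  0x4f ]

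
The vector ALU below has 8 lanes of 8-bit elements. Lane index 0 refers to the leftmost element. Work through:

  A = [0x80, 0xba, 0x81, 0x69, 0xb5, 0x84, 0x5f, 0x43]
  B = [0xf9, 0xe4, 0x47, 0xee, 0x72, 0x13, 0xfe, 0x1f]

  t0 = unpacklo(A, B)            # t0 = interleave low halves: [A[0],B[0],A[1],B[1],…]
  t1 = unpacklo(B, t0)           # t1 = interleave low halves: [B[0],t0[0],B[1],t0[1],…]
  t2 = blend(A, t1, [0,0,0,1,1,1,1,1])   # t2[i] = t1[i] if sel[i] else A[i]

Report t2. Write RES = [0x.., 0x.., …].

t0 = [0x80, 0xf9, 0xba, 0xe4, 0x81, 0x47, 0x69, 0xee]
t1 = [0xf9, 0x80, 0xe4, 0xf9, 0x47, 0xba, 0xee, 0xe4]
t2 = [0x80, 0xba, 0x81, 0xf9, 0x47, 0xba, 0xee, 0xe4]

RES = [ 0x80  0xba  0x81  0xf9  0x47  0xba  0xee  0xe4 ]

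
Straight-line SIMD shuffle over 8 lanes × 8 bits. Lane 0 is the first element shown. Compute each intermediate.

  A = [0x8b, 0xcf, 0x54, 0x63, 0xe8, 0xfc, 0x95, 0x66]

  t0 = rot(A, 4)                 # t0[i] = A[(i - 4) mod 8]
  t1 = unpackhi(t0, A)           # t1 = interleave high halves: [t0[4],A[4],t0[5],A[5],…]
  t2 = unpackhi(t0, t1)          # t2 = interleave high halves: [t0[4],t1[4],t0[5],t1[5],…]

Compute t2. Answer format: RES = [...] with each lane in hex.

RES = [0x8b, 0x54, 0xcf, 0x95, 0x54, 0x63, 0x63, 0x66]

  t0: e8 fc 95 66 8b cf 54 63
  t1: 8b e8 cf fc 54 95 63 66
  t2: 8b 54 cf 95 54 63 63 66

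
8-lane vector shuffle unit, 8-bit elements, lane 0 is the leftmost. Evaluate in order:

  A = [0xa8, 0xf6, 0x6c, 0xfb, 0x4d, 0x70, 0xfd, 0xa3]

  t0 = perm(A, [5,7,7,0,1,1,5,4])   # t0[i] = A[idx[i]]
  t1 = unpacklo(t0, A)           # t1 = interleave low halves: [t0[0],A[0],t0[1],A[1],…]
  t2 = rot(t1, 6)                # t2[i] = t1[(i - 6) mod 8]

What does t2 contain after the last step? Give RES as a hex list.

RES = [ 0xa3  0xf6  0xa3  0x6c  0xa8  0xfb  0x70  0xa8 ]

t0 = [0x70, 0xa3, 0xa3, 0xa8, 0xf6, 0xf6, 0x70, 0x4d]
t1 = [0x70, 0xa8, 0xa3, 0xf6, 0xa3, 0x6c, 0xa8, 0xfb]
t2 = [0xa3, 0xf6, 0xa3, 0x6c, 0xa8, 0xfb, 0x70, 0xa8]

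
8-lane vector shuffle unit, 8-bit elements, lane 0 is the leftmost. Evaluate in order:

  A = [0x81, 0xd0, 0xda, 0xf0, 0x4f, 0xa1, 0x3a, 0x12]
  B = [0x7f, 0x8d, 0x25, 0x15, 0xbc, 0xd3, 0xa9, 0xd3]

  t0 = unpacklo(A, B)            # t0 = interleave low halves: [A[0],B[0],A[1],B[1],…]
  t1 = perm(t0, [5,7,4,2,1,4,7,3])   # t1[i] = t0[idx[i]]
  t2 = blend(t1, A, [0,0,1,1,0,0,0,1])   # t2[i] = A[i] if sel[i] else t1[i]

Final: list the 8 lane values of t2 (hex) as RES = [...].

  t0: 81 7f d0 8d da 25 f0 15
  t1: 25 15 da d0 7f da 15 8d
  t2: 25 15 da f0 7f da 15 12

RES = [0x25, 0x15, 0xda, 0xf0, 0x7f, 0xda, 0x15, 0x12]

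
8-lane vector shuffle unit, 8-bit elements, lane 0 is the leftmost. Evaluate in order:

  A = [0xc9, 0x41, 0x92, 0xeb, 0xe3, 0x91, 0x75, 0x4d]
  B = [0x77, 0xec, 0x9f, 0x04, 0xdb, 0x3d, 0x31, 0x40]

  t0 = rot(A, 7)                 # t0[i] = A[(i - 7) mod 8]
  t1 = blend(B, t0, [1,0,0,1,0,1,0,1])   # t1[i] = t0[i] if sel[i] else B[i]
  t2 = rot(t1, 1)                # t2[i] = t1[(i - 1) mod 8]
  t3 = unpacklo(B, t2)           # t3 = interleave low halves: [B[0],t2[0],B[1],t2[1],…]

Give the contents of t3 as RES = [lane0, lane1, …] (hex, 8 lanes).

RES = [0x77, 0xc9, 0xec, 0x41, 0x9f, 0xec, 0x04, 0x9f]

  t0: 41 92 eb e3 91 75 4d c9
  t1: 41 ec 9f e3 db 75 31 c9
  t2: c9 41 ec 9f e3 db 75 31
  t3: 77 c9 ec 41 9f ec 04 9f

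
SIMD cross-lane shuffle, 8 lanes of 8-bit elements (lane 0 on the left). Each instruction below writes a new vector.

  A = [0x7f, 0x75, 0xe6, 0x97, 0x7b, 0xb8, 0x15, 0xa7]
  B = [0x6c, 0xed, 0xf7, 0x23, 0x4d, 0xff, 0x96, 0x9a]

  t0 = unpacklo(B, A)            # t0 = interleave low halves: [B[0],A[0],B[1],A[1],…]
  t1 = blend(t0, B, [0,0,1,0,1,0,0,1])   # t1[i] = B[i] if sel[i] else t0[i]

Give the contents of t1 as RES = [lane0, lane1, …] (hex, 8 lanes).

RES = [0x6c, 0x7f, 0xf7, 0x75, 0x4d, 0xe6, 0x23, 0x9a]

→ t0 |6c|7f|ed|75|f7|e6|23|97|
→ t1 |6c|7f|f7|75|4d|e6|23|9a|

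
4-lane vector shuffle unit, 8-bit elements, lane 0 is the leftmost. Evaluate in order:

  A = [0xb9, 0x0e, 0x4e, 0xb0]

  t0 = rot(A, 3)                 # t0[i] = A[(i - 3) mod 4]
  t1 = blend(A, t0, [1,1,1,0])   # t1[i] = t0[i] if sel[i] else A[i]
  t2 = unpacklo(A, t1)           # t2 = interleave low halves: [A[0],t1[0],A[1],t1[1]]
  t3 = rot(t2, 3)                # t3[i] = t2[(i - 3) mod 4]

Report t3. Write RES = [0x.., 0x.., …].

t0 = [0x0e, 0x4e, 0xb0, 0xb9]
t1 = [0x0e, 0x4e, 0xb0, 0xb0]
t2 = [0xb9, 0x0e, 0x0e, 0x4e]
t3 = [0x0e, 0x0e, 0x4e, 0xb9]

RES = [0x0e, 0x0e, 0x4e, 0xb9]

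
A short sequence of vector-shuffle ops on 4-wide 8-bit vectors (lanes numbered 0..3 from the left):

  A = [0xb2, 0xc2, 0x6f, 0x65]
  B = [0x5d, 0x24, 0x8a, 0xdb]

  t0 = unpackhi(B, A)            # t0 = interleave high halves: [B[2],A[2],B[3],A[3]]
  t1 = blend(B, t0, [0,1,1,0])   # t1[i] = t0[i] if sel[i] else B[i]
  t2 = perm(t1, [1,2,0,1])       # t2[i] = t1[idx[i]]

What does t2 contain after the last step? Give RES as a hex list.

  t0: 8a 6f db 65
  t1: 5d 6f db db
  t2: 6f db 5d 6f

RES = [0x6f, 0xdb, 0x5d, 0x6f]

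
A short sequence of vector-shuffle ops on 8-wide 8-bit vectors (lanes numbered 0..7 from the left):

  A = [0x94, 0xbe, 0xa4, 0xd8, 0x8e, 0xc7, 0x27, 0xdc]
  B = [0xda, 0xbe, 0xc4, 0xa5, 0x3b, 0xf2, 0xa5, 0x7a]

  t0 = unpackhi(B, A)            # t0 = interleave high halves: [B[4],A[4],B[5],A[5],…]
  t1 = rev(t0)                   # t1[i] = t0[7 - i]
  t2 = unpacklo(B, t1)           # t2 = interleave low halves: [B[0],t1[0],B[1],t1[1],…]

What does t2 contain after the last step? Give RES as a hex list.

RES = [ 0xda  0xdc  0xbe  0x7a  0xc4  0x27  0xa5  0xa5 ]

→ t0 |3b|8e|f2|c7|a5|27|7a|dc|
→ t1 |dc|7a|27|a5|c7|f2|8e|3b|
→ t2 |da|dc|be|7a|c4|27|a5|a5|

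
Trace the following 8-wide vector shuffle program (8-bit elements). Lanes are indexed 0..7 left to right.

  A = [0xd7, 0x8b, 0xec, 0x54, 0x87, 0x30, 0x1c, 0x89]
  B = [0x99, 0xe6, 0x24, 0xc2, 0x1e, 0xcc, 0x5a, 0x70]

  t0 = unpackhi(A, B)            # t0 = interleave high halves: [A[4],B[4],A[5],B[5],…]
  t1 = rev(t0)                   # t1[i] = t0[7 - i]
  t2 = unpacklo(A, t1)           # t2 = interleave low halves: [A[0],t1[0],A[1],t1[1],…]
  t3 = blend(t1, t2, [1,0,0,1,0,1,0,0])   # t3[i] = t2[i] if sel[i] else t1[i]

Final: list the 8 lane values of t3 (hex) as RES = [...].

→ t0 |87|1e|30|cc|1c|5a|89|70|
→ t1 |70|89|5a|1c|cc|30|1e|87|
→ t2 |d7|70|8b|89|ec|5a|54|1c|
→ t3 |d7|89|5a|89|cc|5a|1e|87|

RES = [0xd7, 0x89, 0x5a, 0x89, 0xcc, 0x5a, 0x1e, 0x87]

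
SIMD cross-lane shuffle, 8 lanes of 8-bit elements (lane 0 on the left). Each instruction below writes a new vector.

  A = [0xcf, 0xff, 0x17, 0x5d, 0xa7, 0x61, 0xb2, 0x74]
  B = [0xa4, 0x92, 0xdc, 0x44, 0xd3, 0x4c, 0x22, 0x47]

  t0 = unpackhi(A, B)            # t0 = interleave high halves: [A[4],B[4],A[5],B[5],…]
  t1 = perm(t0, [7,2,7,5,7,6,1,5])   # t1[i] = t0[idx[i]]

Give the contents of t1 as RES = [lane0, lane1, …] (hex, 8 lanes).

→ t0 |a7|d3|61|4c|b2|22|74|47|
→ t1 |47|61|47|22|47|74|d3|22|

RES = [ 0x47  0x61  0x47  0x22  0x47  0x74  0xd3  0x22 ]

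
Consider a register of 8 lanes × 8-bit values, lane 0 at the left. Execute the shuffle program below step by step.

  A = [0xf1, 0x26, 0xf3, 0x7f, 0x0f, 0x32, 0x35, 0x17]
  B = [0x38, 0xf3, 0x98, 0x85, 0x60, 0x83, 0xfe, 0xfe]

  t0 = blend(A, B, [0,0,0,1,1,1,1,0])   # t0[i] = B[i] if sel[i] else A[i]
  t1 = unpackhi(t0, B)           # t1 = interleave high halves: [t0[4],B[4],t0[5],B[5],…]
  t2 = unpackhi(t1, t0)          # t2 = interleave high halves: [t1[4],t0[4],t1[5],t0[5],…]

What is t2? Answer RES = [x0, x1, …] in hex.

RES = [ 0xfe  0x60  0xfe  0x83  0x17  0xfe  0xfe  0x17 ]

  t0: f1 26 f3 85 60 83 fe 17
  t1: 60 60 83 83 fe fe 17 fe
  t2: fe 60 fe 83 17 fe fe 17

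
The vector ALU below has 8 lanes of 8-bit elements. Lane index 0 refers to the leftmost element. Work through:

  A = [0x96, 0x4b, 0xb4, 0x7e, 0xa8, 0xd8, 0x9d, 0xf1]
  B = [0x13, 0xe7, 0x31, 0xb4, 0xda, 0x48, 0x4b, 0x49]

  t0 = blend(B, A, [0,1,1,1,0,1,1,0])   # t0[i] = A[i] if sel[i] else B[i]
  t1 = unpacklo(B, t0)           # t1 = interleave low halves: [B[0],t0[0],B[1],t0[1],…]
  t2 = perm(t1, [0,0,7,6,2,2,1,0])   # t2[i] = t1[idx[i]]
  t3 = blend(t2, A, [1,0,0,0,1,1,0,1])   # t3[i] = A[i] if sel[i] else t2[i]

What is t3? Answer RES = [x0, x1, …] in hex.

RES = [ 0x96  0x13  0x7e  0xb4  0xa8  0xd8  0x13  0xf1 ]

t0 = [0x13, 0x4b, 0xb4, 0x7e, 0xda, 0xd8, 0x9d, 0x49]
t1 = [0x13, 0x13, 0xe7, 0x4b, 0x31, 0xb4, 0xb4, 0x7e]
t2 = [0x13, 0x13, 0x7e, 0xb4, 0xe7, 0xe7, 0x13, 0x13]
t3 = [0x96, 0x13, 0x7e, 0xb4, 0xa8, 0xd8, 0x13, 0xf1]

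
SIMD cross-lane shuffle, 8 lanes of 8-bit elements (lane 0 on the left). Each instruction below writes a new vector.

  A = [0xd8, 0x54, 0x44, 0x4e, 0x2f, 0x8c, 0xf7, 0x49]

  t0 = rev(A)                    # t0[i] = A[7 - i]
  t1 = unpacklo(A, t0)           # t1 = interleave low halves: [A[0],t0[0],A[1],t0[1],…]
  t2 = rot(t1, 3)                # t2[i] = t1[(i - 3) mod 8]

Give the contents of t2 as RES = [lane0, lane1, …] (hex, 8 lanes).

RES = [0x8c, 0x4e, 0x2f, 0xd8, 0x49, 0x54, 0xf7, 0x44]

t0 = [0x49, 0xf7, 0x8c, 0x2f, 0x4e, 0x44, 0x54, 0xd8]
t1 = [0xd8, 0x49, 0x54, 0xf7, 0x44, 0x8c, 0x4e, 0x2f]
t2 = [0x8c, 0x4e, 0x2f, 0xd8, 0x49, 0x54, 0xf7, 0x44]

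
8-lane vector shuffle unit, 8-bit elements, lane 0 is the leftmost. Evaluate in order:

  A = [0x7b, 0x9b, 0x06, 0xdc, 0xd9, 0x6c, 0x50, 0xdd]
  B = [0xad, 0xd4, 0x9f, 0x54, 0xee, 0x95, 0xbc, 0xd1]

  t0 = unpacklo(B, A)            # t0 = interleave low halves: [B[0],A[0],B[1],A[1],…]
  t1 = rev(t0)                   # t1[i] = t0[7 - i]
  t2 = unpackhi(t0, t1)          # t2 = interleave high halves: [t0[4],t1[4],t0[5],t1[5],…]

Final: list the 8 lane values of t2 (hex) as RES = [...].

→ t0 |ad|7b|d4|9b|9f|06|54|dc|
→ t1 |dc|54|06|9f|9b|d4|7b|ad|
→ t2 |9f|9b|06|d4|54|7b|dc|ad|

RES = [0x9f, 0x9b, 0x06, 0xd4, 0x54, 0x7b, 0xdc, 0xad]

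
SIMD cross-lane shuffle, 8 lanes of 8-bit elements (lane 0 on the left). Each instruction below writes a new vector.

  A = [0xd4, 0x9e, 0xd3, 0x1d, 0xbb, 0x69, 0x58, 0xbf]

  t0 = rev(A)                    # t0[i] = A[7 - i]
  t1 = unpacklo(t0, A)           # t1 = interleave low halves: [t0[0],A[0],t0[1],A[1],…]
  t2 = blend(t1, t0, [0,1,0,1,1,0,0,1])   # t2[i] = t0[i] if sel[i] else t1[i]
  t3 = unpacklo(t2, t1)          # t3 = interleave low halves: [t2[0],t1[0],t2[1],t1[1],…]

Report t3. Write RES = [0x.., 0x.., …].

RES = [0xbf, 0xbf, 0x58, 0xd4, 0x58, 0x58, 0xbb, 0x9e]

  t0: bf 58 69 bb 1d d3 9e d4
  t1: bf d4 58 9e 69 d3 bb 1d
  t2: bf 58 58 bb 1d d3 bb d4
  t3: bf bf 58 d4 58 58 bb 9e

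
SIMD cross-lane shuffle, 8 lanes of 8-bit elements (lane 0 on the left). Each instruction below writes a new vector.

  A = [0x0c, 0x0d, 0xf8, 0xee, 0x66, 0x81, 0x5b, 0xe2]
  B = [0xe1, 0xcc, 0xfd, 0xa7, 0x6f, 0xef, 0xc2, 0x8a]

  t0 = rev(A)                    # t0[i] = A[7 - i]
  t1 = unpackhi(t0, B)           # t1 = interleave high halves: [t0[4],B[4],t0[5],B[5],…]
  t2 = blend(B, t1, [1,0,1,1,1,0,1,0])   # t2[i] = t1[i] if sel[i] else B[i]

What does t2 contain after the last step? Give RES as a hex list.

RES = [0xee, 0xcc, 0xf8, 0xef, 0x0d, 0xef, 0x0c, 0x8a]

t0 = [0xe2, 0x5b, 0x81, 0x66, 0xee, 0xf8, 0x0d, 0x0c]
t1 = [0xee, 0x6f, 0xf8, 0xef, 0x0d, 0xc2, 0x0c, 0x8a]
t2 = [0xee, 0xcc, 0xf8, 0xef, 0x0d, 0xef, 0x0c, 0x8a]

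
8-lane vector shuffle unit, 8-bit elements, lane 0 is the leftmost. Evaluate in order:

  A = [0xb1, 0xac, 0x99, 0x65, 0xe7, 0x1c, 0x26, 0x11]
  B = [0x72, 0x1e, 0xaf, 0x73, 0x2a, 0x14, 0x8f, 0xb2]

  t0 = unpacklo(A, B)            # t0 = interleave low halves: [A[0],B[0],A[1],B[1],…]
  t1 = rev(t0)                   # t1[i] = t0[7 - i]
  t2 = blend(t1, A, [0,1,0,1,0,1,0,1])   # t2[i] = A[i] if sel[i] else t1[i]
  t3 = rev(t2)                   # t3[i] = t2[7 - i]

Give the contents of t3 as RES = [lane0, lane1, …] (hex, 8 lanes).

RES = [ 0x11  0x72  0x1c  0x1e  0x65  0xaf  0xac  0x73 ]

  t0: b1 72 ac 1e 99 af 65 73
  t1: 73 65 af 99 1e ac 72 b1
  t2: 73 ac af 65 1e 1c 72 11
  t3: 11 72 1c 1e 65 af ac 73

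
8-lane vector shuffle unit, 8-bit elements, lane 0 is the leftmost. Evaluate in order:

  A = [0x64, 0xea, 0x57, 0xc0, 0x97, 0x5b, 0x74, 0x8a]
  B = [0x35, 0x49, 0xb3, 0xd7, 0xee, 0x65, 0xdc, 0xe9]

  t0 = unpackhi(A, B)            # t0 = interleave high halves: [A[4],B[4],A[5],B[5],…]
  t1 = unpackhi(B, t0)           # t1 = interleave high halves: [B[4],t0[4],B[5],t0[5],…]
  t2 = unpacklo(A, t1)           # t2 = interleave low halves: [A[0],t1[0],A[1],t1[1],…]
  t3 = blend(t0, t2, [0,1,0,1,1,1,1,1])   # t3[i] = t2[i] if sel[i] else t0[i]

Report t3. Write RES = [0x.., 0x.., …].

RES = [ 0x97  0xee  0x5b  0x74  0x57  0x65  0xc0  0xdc ]

t0 = [0x97, 0xee, 0x5b, 0x65, 0x74, 0xdc, 0x8a, 0xe9]
t1 = [0xee, 0x74, 0x65, 0xdc, 0xdc, 0x8a, 0xe9, 0xe9]
t2 = [0x64, 0xee, 0xea, 0x74, 0x57, 0x65, 0xc0, 0xdc]
t3 = [0x97, 0xee, 0x5b, 0x74, 0x57, 0x65, 0xc0, 0xdc]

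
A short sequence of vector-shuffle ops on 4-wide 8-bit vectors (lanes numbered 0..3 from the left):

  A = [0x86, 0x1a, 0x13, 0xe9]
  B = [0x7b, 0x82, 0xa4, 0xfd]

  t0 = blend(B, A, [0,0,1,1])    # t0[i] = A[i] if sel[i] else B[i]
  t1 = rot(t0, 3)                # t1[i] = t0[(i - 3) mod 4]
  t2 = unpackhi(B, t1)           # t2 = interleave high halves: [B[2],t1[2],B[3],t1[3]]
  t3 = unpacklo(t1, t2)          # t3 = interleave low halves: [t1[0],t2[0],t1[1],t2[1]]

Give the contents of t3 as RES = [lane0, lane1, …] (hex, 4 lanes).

RES = [0x82, 0xa4, 0x13, 0xe9]

→ t0 |7b|82|13|e9|
→ t1 |82|13|e9|7b|
→ t2 |a4|e9|fd|7b|
→ t3 |82|a4|13|e9|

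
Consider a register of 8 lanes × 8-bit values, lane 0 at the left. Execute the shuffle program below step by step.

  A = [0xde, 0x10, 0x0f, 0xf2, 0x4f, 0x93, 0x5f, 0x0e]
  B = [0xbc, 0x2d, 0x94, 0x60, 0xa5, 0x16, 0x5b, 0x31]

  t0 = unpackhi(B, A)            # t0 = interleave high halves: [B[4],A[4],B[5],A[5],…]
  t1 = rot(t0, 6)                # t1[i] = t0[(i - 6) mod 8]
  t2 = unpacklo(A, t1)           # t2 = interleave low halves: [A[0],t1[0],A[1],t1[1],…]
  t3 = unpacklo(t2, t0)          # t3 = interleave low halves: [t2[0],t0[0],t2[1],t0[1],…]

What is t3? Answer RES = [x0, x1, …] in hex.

RES = [0xde, 0xa5, 0x16, 0x4f, 0x10, 0x16, 0x93, 0x93]

t0 = [0xa5, 0x4f, 0x16, 0x93, 0x5b, 0x5f, 0x31, 0x0e]
t1 = [0x16, 0x93, 0x5b, 0x5f, 0x31, 0x0e, 0xa5, 0x4f]
t2 = [0xde, 0x16, 0x10, 0x93, 0x0f, 0x5b, 0xf2, 0x5f]
t3 = [0xde, 0xa5, 0x16, 0x4f, 0x10, 0x16, 0x93, 0x93]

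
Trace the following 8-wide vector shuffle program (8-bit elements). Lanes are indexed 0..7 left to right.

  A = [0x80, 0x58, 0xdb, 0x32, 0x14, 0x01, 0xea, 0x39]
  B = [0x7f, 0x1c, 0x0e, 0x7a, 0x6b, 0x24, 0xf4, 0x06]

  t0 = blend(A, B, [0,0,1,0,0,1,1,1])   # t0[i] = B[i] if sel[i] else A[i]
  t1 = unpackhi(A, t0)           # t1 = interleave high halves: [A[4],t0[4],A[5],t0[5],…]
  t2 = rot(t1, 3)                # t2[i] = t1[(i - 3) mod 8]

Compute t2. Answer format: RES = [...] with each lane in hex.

RES = [ 0xf4  0x39  0x06  0x14  0x14  0x01  0x24  0xea ]

t0 = [0x80, 0x58, 0x0e, 0x32, 0x14, 0x24, 0xf4, 0x06]
t1 = [0x14, 0x14, 0x01, 0x24, 0xea, 0xf4, 0x39, 0x06]
t2 = [0xf4, 0x39, 0x06, 0x14, 0x14, 0x01, 0x24, 0xea]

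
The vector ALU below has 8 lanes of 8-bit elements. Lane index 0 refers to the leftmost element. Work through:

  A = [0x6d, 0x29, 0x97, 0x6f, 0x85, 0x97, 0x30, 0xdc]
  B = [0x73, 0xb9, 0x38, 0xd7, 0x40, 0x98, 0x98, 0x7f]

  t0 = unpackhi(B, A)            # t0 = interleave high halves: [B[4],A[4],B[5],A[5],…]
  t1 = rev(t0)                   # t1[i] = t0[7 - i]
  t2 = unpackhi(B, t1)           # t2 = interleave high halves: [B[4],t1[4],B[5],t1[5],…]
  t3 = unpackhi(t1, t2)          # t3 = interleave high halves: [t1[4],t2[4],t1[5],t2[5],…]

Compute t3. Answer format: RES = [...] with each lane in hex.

RES = [0x97, 0x98, 0x98, 0x85, 0x85, 0x7f, 0x40, 0x40]

  t0: 40 85 98 97 98 30 7f dc
  t1: dc 7f 30 98 97 98 85 40
  t2: 40 97 98 98 98 85 7f 40
  t3: 97 98 98 85 85 7f 40 40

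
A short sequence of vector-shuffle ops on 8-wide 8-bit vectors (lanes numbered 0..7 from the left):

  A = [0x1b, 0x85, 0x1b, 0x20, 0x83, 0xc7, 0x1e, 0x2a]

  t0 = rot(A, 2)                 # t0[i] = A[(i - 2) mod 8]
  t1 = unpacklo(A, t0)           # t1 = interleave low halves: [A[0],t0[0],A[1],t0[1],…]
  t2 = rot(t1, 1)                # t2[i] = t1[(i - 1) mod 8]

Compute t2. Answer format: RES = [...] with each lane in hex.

RES = [ 0x85  0x1b  0x1e  0x85  0x2a  0x1b  0x1b  0x20 ]

→ t0 |1e|2a|1b|85|1b|20|83|c7|
→ t1 |1b|1e|85|2a|1b|1b|20|85|
→ t2 |85|1b|1e|85|2a|1b|1b|20|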